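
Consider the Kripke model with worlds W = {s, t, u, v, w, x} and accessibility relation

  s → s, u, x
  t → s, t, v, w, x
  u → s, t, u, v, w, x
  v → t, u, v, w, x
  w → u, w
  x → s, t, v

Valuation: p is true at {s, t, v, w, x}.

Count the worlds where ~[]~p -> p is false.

1

s: ~[]~p is T, p is T. ✓
t: ~[]~p is T, p is T. ✓
u: ~[]~p is T, p is F. ✗
v: ~[]~p is T, p is T. ✓
w: ~[]~p is T, p is T. ✓
x: ~[]~p is T, p is T. ✓
Satisfying worlds: {s, t, v, w, x}.
So ~[]~p -> p fails at the other 1 world.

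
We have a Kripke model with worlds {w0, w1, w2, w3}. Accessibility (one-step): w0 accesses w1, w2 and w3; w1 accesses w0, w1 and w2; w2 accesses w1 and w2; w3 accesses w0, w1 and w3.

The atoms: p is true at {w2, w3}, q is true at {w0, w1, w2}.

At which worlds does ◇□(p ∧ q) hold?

w0: successors {w1, w2, w3}; □(p ∧ q) there: w1:F, w2:F, w3:F. ✗
w1: successors {w0, w1, w2}; □(p ∧ q) there: w0:F, w1:F, w2:F. ✗
w2: successors {w1, w2}; □(p ∧ q) there: w1:F, w2:F. ✗
w3: successors {w0, w1, w3}; □(p ∧ q) there: w0:F, w1:F, w3:F. ✗

∅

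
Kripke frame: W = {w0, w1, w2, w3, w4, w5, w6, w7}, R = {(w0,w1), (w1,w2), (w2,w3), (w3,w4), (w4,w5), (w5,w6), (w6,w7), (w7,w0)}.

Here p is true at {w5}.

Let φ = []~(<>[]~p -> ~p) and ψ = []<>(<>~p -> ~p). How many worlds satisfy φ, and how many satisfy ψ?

1 and 7

For []~(<>[]~p -> ~p):
w0: successors {w1}; ~(<>[]~p -> ~p) there: w1:F. ✗
w1: successors {w2}; ~(<>[]~p -> ~p) there: w2:F. ✗
w2: successors {w3}; ~(<>[]~p -> ~p) there: w3:F. ✗
w3: successors {w4}; ~(<>[]~p -> ~p) there: w4:F. ✗
w4: successors {w5}; ~(<>[]~p -> ~p) there: w5:T. ✓
w5: successors {w6}; ~(<>[]~p -> ~p) there: w6:F. ✗
w6: successors {w7}; ~(<>[]~p -> ~p) there: w7:F. ✗
w7: successors {w0}; ~(<>[]~p -> ~p) there: w0:F. ✗
— 1 world.
For []<>(<>~p -> ~p):
w0: successors {w1}; <>(<>~p -> ~p) there: w1:T. ✓
w1: successors {w2}; <>(<>~p -> ~p) there: w2:T. ✓
w2: successors {w3}; <>(<>~p -> ~p) there: w3:T. ✓
w3: successors {w4}; <>(<>~p -> ~p) there: w4:F. ✗
w4: successors {w5}; <>(<>~p -> ~p) there: w5:T. ✓
w5: successors {w6}; <>(<>~p -> ~p) there: w6:T. ✓
w6: successors {w7}; <>(<>~p -> ~p) there: w7:T. ✓
w7: successors {w0}; <>(<>~p -> ~p) there: w0:T. ✓
— 7 worlds.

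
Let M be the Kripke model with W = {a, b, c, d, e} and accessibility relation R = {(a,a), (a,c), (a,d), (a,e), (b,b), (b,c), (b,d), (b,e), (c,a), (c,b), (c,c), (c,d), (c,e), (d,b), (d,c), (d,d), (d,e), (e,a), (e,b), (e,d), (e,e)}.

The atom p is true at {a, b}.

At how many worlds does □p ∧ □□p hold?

a: □p is F, □□p is F. ✗
b: □p is F, □□p is F. ✗
c: □p is F, □□p is F. ✗
d: □p is F, □□p is F. ✗
e: □p is F, □□p is F. ✗
Satisfying worlds: ∅.

0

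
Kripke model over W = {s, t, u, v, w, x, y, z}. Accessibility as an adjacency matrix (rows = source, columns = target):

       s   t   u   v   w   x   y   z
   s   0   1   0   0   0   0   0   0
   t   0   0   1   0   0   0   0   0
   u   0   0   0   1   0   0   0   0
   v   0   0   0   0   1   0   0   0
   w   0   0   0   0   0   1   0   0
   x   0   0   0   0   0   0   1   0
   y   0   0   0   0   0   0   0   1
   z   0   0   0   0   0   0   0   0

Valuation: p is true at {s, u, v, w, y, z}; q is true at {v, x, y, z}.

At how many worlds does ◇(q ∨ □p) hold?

6

s: successors {t}; q ∨ □p there: t:T. ✓
t: successors {u}; q ∨ □p there: u:T. ✓
u: successors {v}; q ∨ □p there: v:T. ✓
v: successors {w}; q ∨ □p there: w:F. ✗
w: successors {x}; q ∨ □p there: x:T. ✓
x: successors {y}; q ∨ □p there: y:T. ✓
y: successors {z}; q ∨ □p there: z:T. ✓
z: no successors, so ◇(q ∨ □p) fails. ✗
Satisfying worlds: {s, t, u, w, x, y}.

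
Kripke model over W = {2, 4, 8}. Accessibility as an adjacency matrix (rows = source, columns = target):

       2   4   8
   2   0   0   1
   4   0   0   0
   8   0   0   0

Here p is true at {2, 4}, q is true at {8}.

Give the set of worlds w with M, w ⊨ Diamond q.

{2}

2: successors {8}; q there: 8:T. ✓
4: no successors, so Diamond q fails. ✗
8: no successors, so Diamond q fails. ✗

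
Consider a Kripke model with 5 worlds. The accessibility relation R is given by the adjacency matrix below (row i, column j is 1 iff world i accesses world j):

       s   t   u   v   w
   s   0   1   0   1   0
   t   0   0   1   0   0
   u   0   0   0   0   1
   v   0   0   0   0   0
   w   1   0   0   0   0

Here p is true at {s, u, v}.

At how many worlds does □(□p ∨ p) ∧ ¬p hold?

s: □(□p ∨ p) is T, ¬p is F. ✗
t: □(□p ∨ p) is T, ¬p is T. ✓
u: □(□p ∨ p) is T, ¬p is F. ✗
v: □(□p ∨ p) is T, ¬p is F. ✗
w: □(□p ∨ p) is T, ¬p is T. ✓
Satisfying worlds: {t, w}.

2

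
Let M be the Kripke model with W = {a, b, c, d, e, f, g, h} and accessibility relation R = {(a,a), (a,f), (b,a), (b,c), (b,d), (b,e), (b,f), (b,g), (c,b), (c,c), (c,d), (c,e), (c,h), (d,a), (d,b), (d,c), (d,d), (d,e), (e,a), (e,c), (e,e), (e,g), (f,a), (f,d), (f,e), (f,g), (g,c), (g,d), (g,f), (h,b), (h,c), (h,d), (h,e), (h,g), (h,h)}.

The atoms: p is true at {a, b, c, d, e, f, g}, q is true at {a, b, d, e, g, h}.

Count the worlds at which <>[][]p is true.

6

a: successors {a, f}; [][]p there: a:T, f:T. ✓
b: successors {a, c, d, e, f, g}; [][]p there: a:T, c:F, d:F, e:F, f:T, g:F. ✓
c: successors {b, c, d, e, h}; [][]p there: b:F, c:F, d:F, e:F, h:F. ✗
d: successors {a, b, c, d, e}; [][]p there: a:T, b:F, c:F, d:F, e:F. ✓
e: successors {a, c, e, g}; [][]p there: a:T, c:F, e:F, g:F. ✓
f: successors {a, d, e, g}; [][]p there: a:T, d:F, e:F, g:F. ✓
g: successors {c, d, f}; [][]p there: c:F, d:F, f:T. ✓
h: successors {b, c, d, e, g, h}; [][]p there: b:F, c:F, d:F, e:F, g:F, h:F. ✗
Satisfying worlds: {a, b, d, e, f, g}.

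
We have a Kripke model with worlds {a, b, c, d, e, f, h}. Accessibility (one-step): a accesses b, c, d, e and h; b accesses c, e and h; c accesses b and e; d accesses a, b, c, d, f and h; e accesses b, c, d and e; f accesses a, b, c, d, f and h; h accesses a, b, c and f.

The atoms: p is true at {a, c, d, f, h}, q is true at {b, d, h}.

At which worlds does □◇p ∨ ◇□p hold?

a: □◇p is F, ◇□p is F. ✗
b: □◇p is F, ◇□p is F. ✗
c: □◇p is T, ◇□p is F. ✓
d: □◇p is F, ◇□p is F. ✗
e: □◇p is F, ◇□p is F. ✗
f: □◇p is F, ◇□p is F. ✗
h: □◇p is F, ◇□p is F. ✗

{c}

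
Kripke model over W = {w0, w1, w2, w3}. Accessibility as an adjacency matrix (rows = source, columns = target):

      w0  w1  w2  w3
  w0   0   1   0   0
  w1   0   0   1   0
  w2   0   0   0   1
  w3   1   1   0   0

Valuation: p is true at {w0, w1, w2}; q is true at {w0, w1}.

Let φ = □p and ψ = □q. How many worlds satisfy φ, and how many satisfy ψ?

3 and 2

For □p:
w0: successors {w1}; p there: w1:T. ✓
w1: successors {w2}; p there: w2:T. ✓
w2: successors {w3}; p there: w3:F. ✗
w3: successors {w0, w1}; p there: w0:T, w1:T. ✓
— 3 worlds.
For □q:
w0: successors {w1}; q there: w1:T. ✓
w1: successors {w2}; q there: w2:F. ✗
w2: successors {w3}; q there: w3:F. ✗
w3: successors {w0, w1}; q there: w0:T, w1:T. ✓
— 2 worlds.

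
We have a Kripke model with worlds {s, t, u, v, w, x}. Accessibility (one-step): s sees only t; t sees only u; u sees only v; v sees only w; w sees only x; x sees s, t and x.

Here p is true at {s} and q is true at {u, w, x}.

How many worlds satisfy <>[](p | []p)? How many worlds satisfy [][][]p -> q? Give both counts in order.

0 and 6

For <>[](p | []p):
s: successors {t}; [](p | []p) there: t:F. ✗
t: successors {u}; [](p | []p) there: u:F. ✗
u: successors {v}; [](p | []p) there: v:F. ✗
v: successors {w}; [](p | []p) there: w:F. ✗
w: successors {x}; [](p | []p) there: x:F. ✗
x: successors {s, t, x}; [](p | []p) there: s:F, t:F, x:F. ✗
— 0 worlds.
For [][][]p -> q:
s: [][][]p is F, q is F. ✓
t: [][][]p is F, q is F. ✓
u: [][][]p is F, q is T. ✓
v: [][][]p is F, q is F. ✓
w: [][][]p is F, q is T. ✓
x: [][][]p is F, q is T. ✓
— 6 worlds.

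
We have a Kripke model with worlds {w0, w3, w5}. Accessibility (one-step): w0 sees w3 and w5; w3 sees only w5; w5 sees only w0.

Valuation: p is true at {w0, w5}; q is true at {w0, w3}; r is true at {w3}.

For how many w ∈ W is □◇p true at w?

w0: successors {w3, w5}; ◇p there: w3:T, w5:T. ✓
w3: successors {w5}; ◇p there: w5:T. ✓
w5: successors {w0}; ◇p there: w0:T. ✓
Satisfying worlds: {w0, w3, w5}.

3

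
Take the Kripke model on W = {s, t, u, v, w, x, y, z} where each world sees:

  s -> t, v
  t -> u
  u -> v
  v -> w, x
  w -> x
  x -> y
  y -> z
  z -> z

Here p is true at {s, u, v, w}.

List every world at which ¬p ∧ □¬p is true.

{x, y, z}

s: ¬p is F, □¬p is F. ✗
t: ¬p is T, □¬p is F. ✗
u: ¬p is F, □¬p is F. ✗
v: ¬p is F, □¬p is F. ✗
w: ¬p is F, □¬p is T. ✗
x: ¬p is T, □¬p is T. ✓
y: ¬p is T, □¬p is T. ✓
z: ¬p is T, □¬p is T. ✓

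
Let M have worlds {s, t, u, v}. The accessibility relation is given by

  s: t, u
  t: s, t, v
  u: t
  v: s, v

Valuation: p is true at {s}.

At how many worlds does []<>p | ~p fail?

1

s: []<>p is F, ~p is F. ✗
t: []<>p is F, ~p is T. ✓
u: []<>p is T, ~p is T. ✓
v: []<>p is F, ~p is T. ✓
Satisfying worlds: {t, u, v}.
So []<>p | ~p fails at the other 1 world.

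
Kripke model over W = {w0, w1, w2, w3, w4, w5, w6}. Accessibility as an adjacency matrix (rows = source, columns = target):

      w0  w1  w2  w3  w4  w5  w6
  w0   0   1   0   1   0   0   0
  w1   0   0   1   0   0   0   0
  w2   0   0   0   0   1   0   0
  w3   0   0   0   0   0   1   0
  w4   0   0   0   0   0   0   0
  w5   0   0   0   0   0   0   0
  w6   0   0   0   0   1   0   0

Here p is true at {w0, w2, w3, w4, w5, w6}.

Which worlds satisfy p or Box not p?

w0: p is T, Box not p is F. ✓
w1: p is F, Box not p is F. ✗
w2: p is T, Box not p is F. ✓
w3: p is T, Box not p is F. ✓
w4: p is T, Box not p is T. ✓
w5: p is T, Box not p is T. ✓
w6: p is T, Box not p is F. ✓

{w0, w2, w3, w4, w5, w6}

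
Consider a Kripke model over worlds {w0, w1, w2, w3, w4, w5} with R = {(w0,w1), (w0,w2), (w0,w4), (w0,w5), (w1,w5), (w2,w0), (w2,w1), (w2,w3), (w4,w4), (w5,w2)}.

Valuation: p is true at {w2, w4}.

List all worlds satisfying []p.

{w3, w4, w5}

w0: successors {w1, w2, w4, w5}; p there: w1:F, w2:T, w4:T, w5:F. ✗
w1: successors {w5}; p there: w5:F. ✗
w2: successors {w0, w1, w3}; p there: w0:F, w1:F, w3:F. ✗
w3: no successors, so []p holds vacuously. ✓
w4: successors {w4}; p there: w4:T. ✓
w5: successors {w2}; p there: w2:T. ✓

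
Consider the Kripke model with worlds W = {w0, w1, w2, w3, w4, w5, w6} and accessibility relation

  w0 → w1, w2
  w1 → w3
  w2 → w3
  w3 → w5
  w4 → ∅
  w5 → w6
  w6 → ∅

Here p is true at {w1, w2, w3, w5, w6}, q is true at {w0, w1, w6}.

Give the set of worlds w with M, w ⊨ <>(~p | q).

{w0, w5}

w0: successors {w1, w2}; ~p | q there: w1:T, w2:F. ✓
w1: successors {w3}; ~p | q there: w3:F. ✗
w2: successors {w3}; ~p | q there: w3:F. ✗
w3: successors {w5}; ~p | q there: w5:F. ✗
w4: no successors, so <>(~p | q) fails. ✗
w5: successors {w6}; ~p | q there: w6:T. ✓
w6: no successors, so <>(~p | q) fails. ✗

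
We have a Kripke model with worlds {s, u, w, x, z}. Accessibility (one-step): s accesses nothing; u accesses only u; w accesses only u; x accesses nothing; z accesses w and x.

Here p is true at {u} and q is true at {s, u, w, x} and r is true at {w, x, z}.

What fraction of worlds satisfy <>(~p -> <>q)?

3/5

s: no successors, so <>(~p -> <>q) fails. ✗
u: successors {u}; ~p -> <>q there: u:T. ✓
w: successors {u}; ~p -> <>q there: u:T. ✓
x: no successors, so <>(~p -> <>q) fails. ✗
z: successors {w, x}; ~p -> <>q there: w:T, x:F. ✓
That's 3 of 5 worlds, so 3/5.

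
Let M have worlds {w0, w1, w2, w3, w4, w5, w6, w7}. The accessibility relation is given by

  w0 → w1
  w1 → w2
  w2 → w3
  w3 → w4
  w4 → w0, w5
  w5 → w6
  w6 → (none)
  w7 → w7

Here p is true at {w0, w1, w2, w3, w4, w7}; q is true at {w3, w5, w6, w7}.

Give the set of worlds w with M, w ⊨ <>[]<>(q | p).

{w0, w1, w2, w3, w4, w5, w7}

w0: successors {w1}; []<>(q | p) there: w1:T. ✓
w1: successors {w2}; []<>(q | p) there: w2:T. ✓
w2: successors {w3}; []<>(q | p) there: w3:T. ✓
w3: successors {w4}; []<>(q | p) there: w4:T. ✓
w4: successors {w0, w5}; []<>(q | p) there: w0:T, w5:F. ✓
w5: successors {w6}; []<>(q | p) there: w6:T. ✓
w6: no successors, so <>[]<>(q | p) fails. ✗
w7: successors {w7}; []<>(q | p) there: w7:T. ✓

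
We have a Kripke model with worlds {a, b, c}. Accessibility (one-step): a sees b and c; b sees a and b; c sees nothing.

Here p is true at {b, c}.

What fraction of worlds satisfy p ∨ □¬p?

a: p is F, □¬p is F. ✗
b: p is T, □¬p is F. ✓
c: p is T, □¬p is T. ✓
That's 2 of 3 worlds, so 2/3.

2/3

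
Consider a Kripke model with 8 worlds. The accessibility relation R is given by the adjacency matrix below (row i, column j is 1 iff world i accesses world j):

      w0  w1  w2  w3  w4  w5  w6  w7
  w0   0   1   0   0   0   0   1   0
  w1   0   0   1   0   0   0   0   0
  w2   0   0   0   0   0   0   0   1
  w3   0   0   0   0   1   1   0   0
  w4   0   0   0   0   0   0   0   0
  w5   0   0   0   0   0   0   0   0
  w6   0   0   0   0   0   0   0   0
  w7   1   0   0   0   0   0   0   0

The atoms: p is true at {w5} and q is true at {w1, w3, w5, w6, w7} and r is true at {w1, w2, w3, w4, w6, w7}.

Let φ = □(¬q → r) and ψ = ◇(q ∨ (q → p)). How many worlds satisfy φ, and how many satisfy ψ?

For □(¬q → r):
w0: successors {w1, w6}; ¬q → r there: w1:T, w6:T. ✓
w1: successors {w2}; ¬q → r there: w2:T. ✓
w2: successors {w7}; ¬q → r there: w7:T. ✓
w3: successors {w4, w5}; ¬q → r there: w4:T, w5:T. ✓
w4: no successors, so □(¬q → r) holds vacuously. ✓
w5: no successors, so □(¬q → r) holds vacuously. ✓
w6: no successors, so □(¬q → r) holds vacuously. ✓
w7: successors {w0}; ¬q → r there: w0:F. ✗
— 7 worlds.
For ◇(q ∨ (q → p)):
w0: successors {w1, w6}; q ∨ (q → p) there: w1:T, w6:T. ✓
w1: successors {w2}; q ∨ (q → p) there: w2:T. ✓
w2: successors {w7}; q ∨ (q → p) there: w7:T. ✓
w3: successors {w4, w5}; q ∨ (q → p) there: w4:T, w5:T. ✓
w4: no successors, so ◇(q ∨ (q → p)) fails. ✗
w5: no successors, so ◇(q ∨ (q → p)) fails. ✗
w6: no successors, so ◇(q ∨ (q → p)) fails. ✗
w7: successors {w0}; q ∨ (q → p) there: w0:T. ✓
— 5 worlds.

7 and 5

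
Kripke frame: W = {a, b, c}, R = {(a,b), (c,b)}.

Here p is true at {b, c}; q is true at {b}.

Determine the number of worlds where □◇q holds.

1

a: successors {b}; ◇q there: b:F. ✗
b: no successors, so □◇q holds vacuously. ✓
c: successors {b}; ◇q there: b:F. ✗
Satisfying worlds: {b}.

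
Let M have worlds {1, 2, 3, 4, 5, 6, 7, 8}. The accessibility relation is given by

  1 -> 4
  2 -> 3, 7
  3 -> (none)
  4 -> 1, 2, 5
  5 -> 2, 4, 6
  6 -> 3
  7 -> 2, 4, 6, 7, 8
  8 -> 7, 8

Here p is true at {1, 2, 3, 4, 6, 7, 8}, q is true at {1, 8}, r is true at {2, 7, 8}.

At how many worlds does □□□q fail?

1: successors {4}; □□q there: 4:F. ✗
2: successors {3, 7}; □□q there: 3:T, 7:F. ✗
3: no successors, so □□□q holds vacuously. ✓
4: successors {1, 2, 5}; □□q there: 1:F, 2:F, 5:F. ✗
5: successors {2, 4, 6}; □□q there: 2:F, 4:F, 6:T. ✗
6: successors {3}; □□q there: 3:T. ✓
7: successors {2, 4, 6, 7, 8}; □□q there: 2:F, 4:F, 6:T, 7:F, 8:F. ✗
8: successors {7, 8}; □□q there: 7:F, 8:F. ✗
Satisfying worlds: {3, 6}.
So □□□q fails at the other 6 worlds.

6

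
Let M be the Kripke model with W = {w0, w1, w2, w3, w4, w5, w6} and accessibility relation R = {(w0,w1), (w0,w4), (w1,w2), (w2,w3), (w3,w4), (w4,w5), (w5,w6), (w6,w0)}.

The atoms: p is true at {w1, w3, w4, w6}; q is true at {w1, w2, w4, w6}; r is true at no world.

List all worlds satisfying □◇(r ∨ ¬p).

w0: successors {w1, w4}; ◇(r ∨ ¬p) there: w1:T, w4:T. ✓
w1: successors {w2}; ◇(r ∨ ¬p) there: w2:F. ✗
w2: successors {w3}; ◇(r ∨ ¬p) there: w3:F. ✗
w3: successors {w4}; ◇(r ∨ ¬p) there: w4:T. ✓
w4: successors {w5}; ◇(r ∨ ¬p) there: w5:F. ✗
w5: successors {w6}; ◇(r ∨ ¬p) there: w6:T. ✓
w6: successors {w0}; ◇(r ∨ ¬p) there: w0:F. ✗

{w0, w3, w5}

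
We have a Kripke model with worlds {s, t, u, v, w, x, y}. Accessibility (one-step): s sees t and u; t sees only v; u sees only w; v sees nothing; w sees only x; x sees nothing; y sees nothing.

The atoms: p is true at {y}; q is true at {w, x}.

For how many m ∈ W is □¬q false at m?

s: successors {t, u}; ¬q there: t:T, u:T. ✓
t: successors {v}; ¬q there: v:T. ✓
u: successors {w}; ¬q there: w:F. ✗
v: no successors, so □¬q holds vacuously. ✓
w: successors {x}; ¬q there: x:F. ✗
x: no successors, so □¬q holds vacuously. ✓
y: no successors, so □¬q holds vacuously. ✓
Satisfying worlds: {s, t, v, x, y}.
So □¬q fails at the other 2 worlds.

2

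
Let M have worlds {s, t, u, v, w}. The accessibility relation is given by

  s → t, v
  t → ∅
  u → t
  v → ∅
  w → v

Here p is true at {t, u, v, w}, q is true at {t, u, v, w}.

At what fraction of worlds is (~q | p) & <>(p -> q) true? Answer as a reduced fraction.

s: ~q | p is T, <>(p -> q) is T. ✓
t: ~q | p is T, <>(p -> q) is F. ✗
u: ~q | p is T, <>(p -> q) is T. ✓
v: ~q | p is T, <>(p -> q) is F. ✗
w: ~q | p is T, <>(p -> q) is T. ✓
That's 3 of 5 worlds, so 3/5.

3/5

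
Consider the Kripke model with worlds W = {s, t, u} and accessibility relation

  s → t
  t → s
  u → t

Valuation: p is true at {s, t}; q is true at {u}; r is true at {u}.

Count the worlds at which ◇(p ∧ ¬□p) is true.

0

s: successors {t}; p ∧ ¬□p there: t:F. ✗
t: successors {s}; p ∧ ¬□p there: s:F. ✗
u: successors {t}; p ∧ ¬□p there: t:F. ✗
Satisfying worlds: ∅.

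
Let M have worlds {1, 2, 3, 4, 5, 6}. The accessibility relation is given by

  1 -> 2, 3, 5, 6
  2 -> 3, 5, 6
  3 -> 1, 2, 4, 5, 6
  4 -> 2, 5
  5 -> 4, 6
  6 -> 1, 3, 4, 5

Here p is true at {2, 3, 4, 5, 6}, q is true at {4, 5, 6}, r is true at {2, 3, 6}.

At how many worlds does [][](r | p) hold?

1

1: successors {2, 3, 5, 6}; [](r | p) there: 2:T, 3:F, 5:T, 6:F. ✗
2: successors {3, 5, 6}; [](r | p) there: 3:F, 5:T, 6:F. ✗
3: successors {1, 2, 4, 5, 6}; [](r | p) there: 1:T, 2:T, 4:T, 5:T, 6:F. ✗
4: successors {2, 5}; [](r | p) there: 2:T, 5:T. ✓
5: successors {4, 6}; [](r | p) there: 4:T, 6:F. ✗
6: successors {1, 3, 4, 5}; [](r | p) there: 1:T, 3:F, 4:T, 5:T. ✗
Satisfying worlds: {4}.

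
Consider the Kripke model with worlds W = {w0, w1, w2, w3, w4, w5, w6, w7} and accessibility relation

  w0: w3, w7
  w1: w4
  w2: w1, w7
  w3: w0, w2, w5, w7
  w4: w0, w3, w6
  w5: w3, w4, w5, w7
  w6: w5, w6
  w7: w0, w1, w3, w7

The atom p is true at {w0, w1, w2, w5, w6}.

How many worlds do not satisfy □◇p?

4

w0: successors {w3, w7}; ◇p there: w3:T, w7:T. ✓
w1: successors {w4}; ◇p there: w4:T. ✓
w2: successors {w1, w7}; ◇p there: w1:F, w7:T. ✗
w3: successors {w0, w2, w5, w7}; ◇p there: w0:F, w2:T, w5:T, w7:T. ✗
w4: successors {w0, w3, w6}; ◇p there: w0:F, w3:T, w6:T. ✗
w5: successors {w3, w4, w5, w7}; ◇p there: w3:T, w4:T, w5:T, w7:T. ✓
w6: successors {w5, w6}; ◇p there: w5:T, w6:T. ✓
w7: successors {w0, w1, w3, w7}; ◇p there: w0:F, w1:F, w3:T, w7:T. ✗
Satisfying worlds: {w0, w1, w5, w6}.
So □◇p fails at the other 4 worlds.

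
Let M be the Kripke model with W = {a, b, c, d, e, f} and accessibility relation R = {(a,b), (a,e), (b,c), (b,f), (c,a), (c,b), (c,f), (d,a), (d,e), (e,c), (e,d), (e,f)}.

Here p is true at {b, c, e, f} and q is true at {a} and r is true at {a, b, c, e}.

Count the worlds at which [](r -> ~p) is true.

a: successors {b, e}; r -> ~p there: b:F, e:F. ✗
b: successors {c, f}; r -> ~p there: c:F, f:T. ✗
c: successors {a, b, f}; r -> ~p there: a:T, b:F, f:T. ✗
d: successors {a, e}; r -> ~p there: a:T, e:F. ✗
e: successors {c, d, f}; r -> ~p there: c:F, d:T, f:T. ✗
f: no successors, so [](r -> ~p) holds vacuously. ✓
Satisfying worlds: {f}.

1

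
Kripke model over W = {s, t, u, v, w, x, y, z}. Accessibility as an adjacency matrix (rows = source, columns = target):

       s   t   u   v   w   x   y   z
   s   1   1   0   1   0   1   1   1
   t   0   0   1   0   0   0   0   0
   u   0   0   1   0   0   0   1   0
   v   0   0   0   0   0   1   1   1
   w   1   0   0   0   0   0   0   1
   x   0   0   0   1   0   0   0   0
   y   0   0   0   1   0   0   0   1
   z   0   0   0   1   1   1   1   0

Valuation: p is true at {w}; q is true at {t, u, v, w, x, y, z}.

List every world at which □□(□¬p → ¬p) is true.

{t, u, x, z}

s: successors {s, t, v, x, y, z}; □(□¬p → ¬p) there: s:T, t:T, v:T, x:T, y:T, z:F. ✗
t: successors {u}; □(□¬p → ¬p) there: u:T. ✓
u: successors {u, y}; □(□¬p → ¬p) there: u:T, y:T. ✓
v: successors {x, y, z}; □(□¬p → ¬p) there: x:T, y:T, z:F. ✗
w: successors {s, z}; □(□¬p → ¬p) there: s:T, z:F. ✗
x: successors {v}; □(□¬p → ¬p) there: v:T. ✓
y: successors {v, z}; □(□¬p → ¬p) there: v:T, z:F. ✗
z: successors {v, w, x, y}; □(□¬p → ¬p) there: v:T, w:T, x:T, y:T. ✓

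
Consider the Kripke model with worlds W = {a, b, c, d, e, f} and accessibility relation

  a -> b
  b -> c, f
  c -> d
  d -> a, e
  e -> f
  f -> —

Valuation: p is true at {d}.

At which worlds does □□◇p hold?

{e, f}

a: successors {b}; □◇p there: b:F. ✗
b: successors {c, f}; □◇p there: c:F, f:T. ✗
c: successors {d}; □◇p there: d:F. ✗
d: successors {a, e}; □◇p there: a:F, e:F. ✗
e: successors {f}; □◇p there: f:T. ✓
f: no successors, so □□◇p holds vacuously. ✓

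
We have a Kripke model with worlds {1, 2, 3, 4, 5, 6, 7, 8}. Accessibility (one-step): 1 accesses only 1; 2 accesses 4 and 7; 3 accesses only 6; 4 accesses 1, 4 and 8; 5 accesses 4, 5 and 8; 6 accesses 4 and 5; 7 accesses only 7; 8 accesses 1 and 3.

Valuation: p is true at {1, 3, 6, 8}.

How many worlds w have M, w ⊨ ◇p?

5

1: successors {1}; p there: 1:T. ✓
2: successors {4, 7}; p there: 4:F, 7:F. ✗
3: successors {6}; p there: 6:T. ✓
4: successors {1, 4, 8}; p there: 1:T, 4:F, 8:T. ✓
5: successors {4, 5, 8}; p there: 4:F, 5:F, 8:T. ✓
6: successors {4, 5}; p there: 4:F, 5:F. ✗
7: successors {7}; p there: 7:F. ✗
8: successors {1, 3}; p there: 1:T, 3:T. ✓
Satisfying worlds: {1, 3, 4, 5, 8}.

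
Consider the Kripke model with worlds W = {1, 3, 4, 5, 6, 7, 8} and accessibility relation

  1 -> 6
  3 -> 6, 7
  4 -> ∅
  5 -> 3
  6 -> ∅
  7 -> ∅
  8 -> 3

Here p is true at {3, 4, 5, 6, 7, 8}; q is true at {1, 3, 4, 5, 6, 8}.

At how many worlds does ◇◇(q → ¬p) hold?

2

1: successors {6}; ◇(q → ¬p) there: 6:F. ✗
3: successors {6, 7}; ◇(q → ¬p) there: 6:F, 7:F. ✗
4: no successors, so ◇◇(q → ¬p) fails. ✗
5: successors {3}; ◇(q → ¬p) there: 3:T. ✓
6: no successors, so ◇◇(q → ¬p) fails. ✗
7: no successors, so ◇◇(q → ¬p) fails. ✗
8: successors {3}; ◇(q → ¬p) there: 3:T. ✓
Satisfying worlds: {5, 8}.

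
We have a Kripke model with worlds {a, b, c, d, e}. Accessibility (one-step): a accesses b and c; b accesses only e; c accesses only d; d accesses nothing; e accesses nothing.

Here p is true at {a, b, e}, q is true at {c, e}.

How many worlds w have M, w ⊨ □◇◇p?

2

a: successors {b, c}; ◇◇p there: b:F, c:F. ✗
b: successors {e}; ◇◇p there: e:F. ✗
c: successors {d}; ◇◇p there: d:F. ✗
d: no successors, so □◇◇p holds vacuously. ✓
e: no successors, so □◇◇p holds vacuously. ✓
Satisfying worlds: {d, e}.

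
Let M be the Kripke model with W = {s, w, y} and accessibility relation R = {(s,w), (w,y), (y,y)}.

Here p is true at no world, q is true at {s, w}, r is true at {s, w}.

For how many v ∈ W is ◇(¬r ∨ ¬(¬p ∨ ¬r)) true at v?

s: successors {w}; ¬r ∨ ¬(¬p ∨ ¬r) there: w:F. ✗
w: successors {y}; ¬r ∨ ¬(¬p ∨ ¬r) there: y:T. ✓
y: successors {y}; ¬r ∨ ¬(¬p ∨ ¬r) there: y:T. ✓
Satisfying worlds: {w, y}.

2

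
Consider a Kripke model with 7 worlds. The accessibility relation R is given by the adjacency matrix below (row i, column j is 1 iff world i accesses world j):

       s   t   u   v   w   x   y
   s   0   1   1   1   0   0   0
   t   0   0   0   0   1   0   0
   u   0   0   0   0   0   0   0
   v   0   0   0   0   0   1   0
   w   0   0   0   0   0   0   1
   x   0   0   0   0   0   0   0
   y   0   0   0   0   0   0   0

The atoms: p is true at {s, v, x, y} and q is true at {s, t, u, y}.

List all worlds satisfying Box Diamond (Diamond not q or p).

{t, u, x, y}

s: successors {t, u, v}; Diamond (Diamond not q or p) there: t:F, u:F, v:T. ✗
t: successors {w}; Diamond (Diamond not q or p) there: w:T. ✓
u: no successors, so Box Diamond (Diamond not q or p) holds vacuously. ✓
v: successors {x}; Diamond (Diamond not q or p) there: x:F. ✗
w: successors {y}; Diamond (Diamond not q or p) there: y:F. ✗
x: no successors, so Box Diamond (Diamond not q or p) holds vacuously. ✓
y: no successors, so Box Diamond (Diamond not q or p) holds vacuously. ✓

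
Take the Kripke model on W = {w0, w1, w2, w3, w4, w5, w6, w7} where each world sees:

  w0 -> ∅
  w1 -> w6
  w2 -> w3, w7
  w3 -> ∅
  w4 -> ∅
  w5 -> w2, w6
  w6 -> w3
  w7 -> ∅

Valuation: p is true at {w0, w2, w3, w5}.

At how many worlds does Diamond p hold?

3

w0: no successors, so Diamond p fails. ✗
w1: successors {w6}; p there: w6:F. ✗
w2: successors {w3, w7}; p there: w3:T, w7:F. ✓
w3: no successors, so Diamond p fails. ✗
w4: no successors, so Diamond p fails. ✗
w5: successors {w2, w6}; p there: w2:T, w6:F. ✓
w6: successors {w3}; p there: w3:T. ✓
w7: no successors, so Diamond p fails. ✗
Satisfying worlds: {w2, w5, w6}.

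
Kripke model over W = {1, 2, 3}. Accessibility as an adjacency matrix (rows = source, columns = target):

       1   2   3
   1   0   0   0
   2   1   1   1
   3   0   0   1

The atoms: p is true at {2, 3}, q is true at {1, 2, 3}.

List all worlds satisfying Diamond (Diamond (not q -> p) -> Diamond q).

{2, 3}

1: no successors, so Diamond (Diamond (not q -> p) -> Diamond q) fails. ✗
2: successors {1, 2, 3}; Diamond (not q -> p) -> Diamond q there: 1:T, 2:T, 3:T. ✓
3: successors {3}; Diamond (not q -> p) -> Diamond q there: 3:T. ✓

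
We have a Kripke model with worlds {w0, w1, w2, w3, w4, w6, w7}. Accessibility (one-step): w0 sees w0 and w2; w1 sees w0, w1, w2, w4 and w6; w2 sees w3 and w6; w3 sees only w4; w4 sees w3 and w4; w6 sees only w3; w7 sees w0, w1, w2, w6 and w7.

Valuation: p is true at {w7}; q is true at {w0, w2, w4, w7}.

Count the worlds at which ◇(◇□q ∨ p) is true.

6

w0: successors {w0, w2}; ◇□q ∨ p there: w0:T, w2:T. ✓
w1: successors {w0, w1, w2, w4, w6}; ◇□q ∨ p there: w0:T, w1:T, w2:T, w4:T, w6:T. ✓
w2: successors {w3, w6}; ◇□q ∨ p there: w3:F, w6:T. ✓
w3: successors {w4}; ◇□q ∨ p there: w4:T. ✓
w4: successors {w3, w4}; ◇□q ∨ p there: w3:F, w4:T. ✓
w6: successors {w3}; ◇□q ∨ p there: w3:F. ✗
w7: successors {w0, w1, w2, w6, w7}; ◇□q ∨ p there: w0:T, w1:T, w2:T, w6:T, w7:T. ✓
Satisfying worlds: {w0, w1, w2, w3, w4, w7}.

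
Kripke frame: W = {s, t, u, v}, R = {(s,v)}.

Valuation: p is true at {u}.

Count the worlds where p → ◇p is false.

1

s: p is F, ◇p is F. ✓
t: p is F, ◇p is F. ✓
u: p is T, ◇p is F. ✗
v: p is F, ◇p is F. ✓
Satisfying worlds: {s, t, v}.
So p → ◇p fails at the other 1 world.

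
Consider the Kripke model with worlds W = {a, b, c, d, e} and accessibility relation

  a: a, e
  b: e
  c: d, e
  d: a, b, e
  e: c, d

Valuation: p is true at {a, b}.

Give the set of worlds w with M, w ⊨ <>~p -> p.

{a, b}

a: <>~p is T, p is T. ✓
b: <>~p is T, p is T. ✓
c: <>~p is T, p is F. ✗
d: <>~p is T, p is F. ✗
e: <>~p is T, p is F. ✗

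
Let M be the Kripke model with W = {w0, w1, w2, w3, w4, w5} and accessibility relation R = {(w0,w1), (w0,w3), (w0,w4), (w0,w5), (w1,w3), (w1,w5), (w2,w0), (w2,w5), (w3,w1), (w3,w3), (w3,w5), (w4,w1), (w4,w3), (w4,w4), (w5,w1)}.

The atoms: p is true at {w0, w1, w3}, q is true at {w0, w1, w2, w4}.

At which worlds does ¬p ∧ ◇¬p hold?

w0: ¬p is F, ◇¬p is T. ✗
w1: ¬p is F, ◇¬p is T. ✗
w2: ¬p is T, ◇¬p is T. ✓
w3: ¬p is F, ◇¬p is T. ✗
w4: ¬p is T, ◇¬p is T. ✓
w5: ¬p is T, ◇¬p is F. ✗

{w2, w4}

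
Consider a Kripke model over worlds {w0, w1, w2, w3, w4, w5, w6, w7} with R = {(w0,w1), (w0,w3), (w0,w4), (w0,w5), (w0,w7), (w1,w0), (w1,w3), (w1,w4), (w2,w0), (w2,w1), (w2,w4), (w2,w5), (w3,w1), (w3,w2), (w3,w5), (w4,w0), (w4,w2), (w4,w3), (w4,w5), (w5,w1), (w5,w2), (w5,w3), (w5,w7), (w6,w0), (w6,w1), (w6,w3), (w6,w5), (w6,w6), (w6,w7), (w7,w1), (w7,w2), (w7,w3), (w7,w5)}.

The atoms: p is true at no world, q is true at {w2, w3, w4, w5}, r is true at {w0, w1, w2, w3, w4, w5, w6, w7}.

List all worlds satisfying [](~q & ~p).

∅

w0: successors {w1, w3, w4, w5, w7}; ~q & ~p there: w1:T, w3:F, w4:F, w5:F, w7:T. ✗
w1: successors {w0, w3, w4}; ~q & ~p there: w0:T, w3:F, w4:F. ✗
w2: successors {w0, w1, w4, w5}; ~q & ~p there: w0:T, w1:T, w4:F, w5:F. ✗
w3: successors {w1, w2, w5}; ~q & ~p there: w1:T, w2:F, w5:F. ✗
w4: successors {w0, w2, w3, w5}; ~q & ~p there: w0:T, w2:F, w3:F, w5:F. ✗
w5: successors {w1, w2, w3, w7}; ~q & ~p there: w1:T, w2:F, w3:F, w7:T. ✗
w6: successors {w0, w1, w3, w5, w6, w7}; ~q & ~p there: w0:T, w1:T, w3:F, w5:F, w6:T, w7:T. ✗
w7: successors {w1, w2, w3, w5}; ~q & ~p there: w1:T, w2:F, w3:F, w5:F. ✗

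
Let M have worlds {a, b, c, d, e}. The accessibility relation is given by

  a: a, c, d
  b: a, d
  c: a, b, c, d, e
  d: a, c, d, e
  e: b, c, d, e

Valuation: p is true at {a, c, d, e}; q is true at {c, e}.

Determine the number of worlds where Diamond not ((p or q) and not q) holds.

a: successors {a, c, d}; not ((p or q) and not q) there: a:F, c:T, d:F. ✓
b: successors {a, d}; not ((p or q) and not q) there: a:F, d:F. ✗
c: successors {a, b, c, d, e}; not ((p or q) and not q) there: a:F, b:T, c:T, d:F, e:T. ✓
d: successors {a, c, d, e}; not ((p or q) and not q) there: a:F, c:T, d:F, e:T. ✓
e: successors {b, c, d, e}; not ((p or q) and not q) there: b:T, c:T, d:F, e:T. ✓
Satisfying worlds: {a, c, d, e}.

4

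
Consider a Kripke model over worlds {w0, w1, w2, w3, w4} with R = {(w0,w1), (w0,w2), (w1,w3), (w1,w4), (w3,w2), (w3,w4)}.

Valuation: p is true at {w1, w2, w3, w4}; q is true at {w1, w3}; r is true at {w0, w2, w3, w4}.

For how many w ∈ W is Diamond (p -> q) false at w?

3

w0: successors {w1, w2}; p -> q there: w1:T, w2:F. ✓
w1: successors {w3, w4}; p -> q there: w3:T, w4:F. ✓
w2: no successors, so Diamond (p -> q) fails. ✗
w3: successors {w2, w4}; p -> q there: w2:F, w4:F. ✗
w4: no successors, so Diamond (p -> q) fails. ✗
Satisfying worlds: {w0, w1}.
So Diamond (p -> q) fails at the other 3 worlds.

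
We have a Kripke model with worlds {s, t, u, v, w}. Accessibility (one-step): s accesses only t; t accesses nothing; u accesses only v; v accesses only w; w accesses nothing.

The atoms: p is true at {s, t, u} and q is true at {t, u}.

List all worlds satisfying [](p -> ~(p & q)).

{t, u, v, w}

s: successors {t}; p -> ~(p & q) there: t:F. ✗
t: no successors, so [](p -> ~(p & q)) holds vacuously. ✓
u: successors {v}; p -> ~(p & q) there: v:T. ✓
v: successors {w}; p -> ~(p & q) there: w:T. ✓
w: no successors, so [](p -> ~(p & q)) holds vacuously. ✓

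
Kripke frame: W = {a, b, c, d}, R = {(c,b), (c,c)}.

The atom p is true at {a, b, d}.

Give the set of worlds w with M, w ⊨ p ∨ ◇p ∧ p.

{a, b, d}

a: p is T, ◇p ∧ p is F. ✓
b: p is T, ◇p ∧ p is F. ✓
c: p is F, ◇p ∧ p is F. ✗
d: p is T, ◇p ∧ p is F. ✓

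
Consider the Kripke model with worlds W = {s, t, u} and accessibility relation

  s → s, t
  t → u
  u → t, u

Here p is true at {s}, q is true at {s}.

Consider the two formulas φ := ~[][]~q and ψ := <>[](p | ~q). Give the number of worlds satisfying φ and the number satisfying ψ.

For ~[][]~q:
s: [][]~q is F. ✓
t: [][]~q is T. ✗
u: [][]~q is T. ✗
— 1 world.
For <>[](p | ~q):
s: successors {s, t}; [](p | ~q) there: s:T, t:T. ✓
t: successors {u}; [](p | ~q) there: u:T. ✓
u: successors {t, u}; [](p | ~q) there: t:T, u:T. ✓
— 3 worlds.

1 and 3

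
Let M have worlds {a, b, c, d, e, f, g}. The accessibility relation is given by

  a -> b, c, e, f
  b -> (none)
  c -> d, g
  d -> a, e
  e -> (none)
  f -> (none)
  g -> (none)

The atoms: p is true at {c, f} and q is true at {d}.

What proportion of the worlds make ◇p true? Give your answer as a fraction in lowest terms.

a: successors {b, c, e, f}; p there: b:F, c:T, e:F, f:T. ✓
b: no successors, so ◇p fails. ✗
c: successors {d, g}; p there: d:F, g:F. ✗
d: successors {a, e}; p there: a:F, e:F. ✗
e: no successors, so ◇p fails. ✗
f: no successors, so ◇p fails. ✗
g: no successors, so ◇p fails. ✗
That's 1 of 7 worlds, so 1/7.

1/7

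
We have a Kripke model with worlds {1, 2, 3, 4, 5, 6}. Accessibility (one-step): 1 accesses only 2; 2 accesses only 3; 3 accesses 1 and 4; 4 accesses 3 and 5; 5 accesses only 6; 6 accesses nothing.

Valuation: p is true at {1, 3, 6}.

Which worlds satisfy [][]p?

{1, 5, 6}

1: successors {2}; []p there: 2:T. ✓
2: successors {3}; []p there: 3:F. ✗
3: successors {1, 4}; []p there: 1:F, 4:F. ✗
4: successors {3, 5}; []p there: 3:F, 5:T. ✗
5: successors {6}; []p there: 6:T. ✓
6: no successors, so [][]p holds vacuously. ✓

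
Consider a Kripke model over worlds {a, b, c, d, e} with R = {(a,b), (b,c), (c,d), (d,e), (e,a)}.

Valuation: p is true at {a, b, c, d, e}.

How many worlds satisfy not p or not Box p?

0

a: not p is F, not Box p is F. ✗
b: not p is F, not Box p is F. ✗
c: not p is F, not Box p is F. ✗
d: not p is F, not Box p is F. ✗
e: not p is F, not Box p is F. ✗
Satisfying worlds: ∅.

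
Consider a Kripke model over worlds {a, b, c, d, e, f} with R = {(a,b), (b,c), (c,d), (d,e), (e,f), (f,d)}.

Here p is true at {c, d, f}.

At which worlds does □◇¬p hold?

a: successors {b}; ◇¬p there: b:F. ✗
b: successors {c}; ◇¬p there: c:F. ✗
c: successors {d}; ◇¬p there: d:T. ✓
d: successors {e}; ◇¬p there: e:F. ✗
e: successors {f}; ◇¬p there: f:F. ✗
f: successors {d}; ◇¬p there: d:T. ✓

{c, f}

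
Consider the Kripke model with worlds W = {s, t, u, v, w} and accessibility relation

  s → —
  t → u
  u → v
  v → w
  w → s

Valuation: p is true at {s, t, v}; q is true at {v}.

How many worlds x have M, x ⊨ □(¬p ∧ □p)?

s: no successors, so □(¬p ∧ □p) holds vacuously. ✓
t: successors {u}; ¬p ∧ □p there: u:T. ✓
u: successors {v}; ¬p ∧ □p there: v:F. ✗
v: successors {w}; ¬p ∧ □p there: w:T. ✓
w: successors {s}; ¬p ∧ □p there: s:F. ✗
Satisfying worlds: {s, t, v}.

3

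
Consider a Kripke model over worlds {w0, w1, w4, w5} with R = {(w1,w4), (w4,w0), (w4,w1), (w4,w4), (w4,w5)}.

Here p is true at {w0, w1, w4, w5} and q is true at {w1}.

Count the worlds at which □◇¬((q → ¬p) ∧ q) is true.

w0: no successors, so □◇¬((q → ¬p) ∧ q) holds vacuously. ✓
w1: successors {w4}; ◇¬((q → ¬p) ∧ q) there: w4:T. ✓
w4: successors {w0, w1, w4, w5}; ◇¬((q → ¬p) ∧ q) there: w0:F, w1:T, w4:T, w5:F. ✗
w5: no successors, so □◇¬((q → ¬p) ∧ q) holds vacuously. ✓
Satisfying worlds: {w0, w1, w5}.

3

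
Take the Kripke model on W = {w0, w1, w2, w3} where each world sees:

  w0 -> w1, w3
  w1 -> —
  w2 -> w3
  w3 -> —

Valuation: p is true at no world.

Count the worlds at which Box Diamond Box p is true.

2

w0: successors {w1, w3}; Diamond Box p there: w1:F, w3:F. ✗
w1: no successors, so Box Diamond Box p holds vacuously. ✓
w2: successors {w3}; Diamond Box p there: w3:F. ✗
w3: no successors, so Box Diamond Box p holds vacuously. ✓
Satisfying worlds: {w1, w3}.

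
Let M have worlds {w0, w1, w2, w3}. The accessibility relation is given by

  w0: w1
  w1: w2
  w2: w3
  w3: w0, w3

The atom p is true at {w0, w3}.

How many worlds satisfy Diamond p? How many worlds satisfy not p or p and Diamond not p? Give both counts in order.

2 and 3

For Diamond p:
w0: successors {w1}; p there: w1:F. ✗
w1: successors {w2}; p there: w2:F. ✗
w2: successors {w3}; p there: w3:T. ✓
w3: successors {w0, w3}; p there: w0:T, w3:T. ✓
— 2 worlds.
For not p or p and Diamond not p:
w0: not p is F, p and Diamond not p is T. ✓
w1: not p is T, p and Diamond not p is F. ✓
w2: not p is T, p and Diamond not p is F. ✓
w3: not p is F, p and Diamond not p is F. ✗
— 3 worlds.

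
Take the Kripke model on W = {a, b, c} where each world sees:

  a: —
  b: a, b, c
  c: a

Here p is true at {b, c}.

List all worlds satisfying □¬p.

{a, c}

a: no successors, so □¬p holds vacuously. ✓
b: successors {a, b, c}; ¬p there: a:T, b:F, c:F. ✗
c: successors {a}; ¬p there: a:T. ✓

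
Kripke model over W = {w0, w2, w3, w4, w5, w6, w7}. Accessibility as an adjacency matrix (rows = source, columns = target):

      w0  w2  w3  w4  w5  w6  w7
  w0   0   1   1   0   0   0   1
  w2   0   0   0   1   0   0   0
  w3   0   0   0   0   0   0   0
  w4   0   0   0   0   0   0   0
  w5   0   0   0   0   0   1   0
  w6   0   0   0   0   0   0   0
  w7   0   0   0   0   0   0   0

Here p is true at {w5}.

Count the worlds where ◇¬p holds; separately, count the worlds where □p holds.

For ◇¬p:
w0: successors {w2, w3, w7}; ¬p there: w2:T, w3:T, w7:T. ✓
w2: successors {w4}; ¬p there: w4:T. ✓
w3: no successors, so ◇¬p fails. ✗
w4: no successors, so ◇¬p fails. ✗
w5: successors {w6}; ¬p there: w6:T. ✓
w6: no successors, so ◇¬p fails. ✗
w7: no successors, so ◇¬p fails. ✗
— 3 worlds.
For □p:
w0: successors {w2, w3, w7}; p there: w2:F, w3:F, w7:F. ✗
w2: successors {w4}; p there: w4:F. ✗
w3: no successors, so □p holds vacuously. ✓
w4: no successors, so □p holds vacuously. ✓
w5: successors {w6}; p there: w6:F. ✗
w6: no successors, so □p holds vacuously. ✓
w7: no successors, so □p holds vacuously. ✓
— 4 worlds.

3 and 4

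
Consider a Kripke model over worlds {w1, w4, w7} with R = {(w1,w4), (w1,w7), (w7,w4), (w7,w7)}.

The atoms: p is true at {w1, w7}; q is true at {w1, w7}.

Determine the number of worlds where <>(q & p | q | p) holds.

2

w1: successors {w4, w7}; q & p | q | p there: w4:F, w7:T. ✓
w4: no successors, so <>(q & p | q | p) fails. ✗
w7: successors {w4, w7}; q & p | q | p there: w4:F, w7:T. ✓
Satisfying worlds: {w1, w7}.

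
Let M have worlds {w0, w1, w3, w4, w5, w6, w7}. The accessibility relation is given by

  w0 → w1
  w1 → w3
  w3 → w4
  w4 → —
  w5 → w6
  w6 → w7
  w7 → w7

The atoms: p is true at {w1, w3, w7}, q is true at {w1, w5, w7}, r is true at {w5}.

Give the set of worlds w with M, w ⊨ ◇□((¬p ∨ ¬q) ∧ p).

w0: successors {w1}; □((¬p ∨ ¬q) ∧ p) there: w1:T. ✓
w1: successors {w3}; □((¬p ∨ ¬q) ∧ p) there: w3:F. ✗
w3: successors {w4}; □((¬p ∨ ¬q) ∧ p) there: w4:T. ✓
w4: no successors, so ◇□((¬p ∨ ¬q) ∧ p) fails. ✗
w5: successors {w6}; □((¬p ∨ ¬q) ∧ p) there: w6:F. ✗
w6: successors {w7}; □((¬p ∨ ¬q) ∧ p) there: w7:F. ✗
w7: successors {w7}; □((¬p ∨ ¬q) ∧ p) there: w7:F. ✗

{w0, w3}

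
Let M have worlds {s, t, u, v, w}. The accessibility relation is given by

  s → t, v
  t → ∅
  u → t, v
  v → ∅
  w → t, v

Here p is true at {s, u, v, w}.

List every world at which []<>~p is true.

s: successors {t, v}; <>~p there: t:F, v:F. ✗
t: no successors, so []<>~p holds vacuously. ✓
u: successors {t, v}; <>~p there: t:F, v:F. ✗
v: no successors, so []<>~p holds vacuously. ✓
w: successors {t, v}; <>~p there: t:F, v:F. ✗

{t, v}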